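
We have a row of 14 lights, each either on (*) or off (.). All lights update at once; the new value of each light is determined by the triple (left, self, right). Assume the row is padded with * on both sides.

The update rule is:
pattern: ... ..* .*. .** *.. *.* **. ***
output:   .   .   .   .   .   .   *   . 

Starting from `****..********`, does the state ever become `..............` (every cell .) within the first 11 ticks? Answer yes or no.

yes

...*..........
..............
all cells are . at tick 2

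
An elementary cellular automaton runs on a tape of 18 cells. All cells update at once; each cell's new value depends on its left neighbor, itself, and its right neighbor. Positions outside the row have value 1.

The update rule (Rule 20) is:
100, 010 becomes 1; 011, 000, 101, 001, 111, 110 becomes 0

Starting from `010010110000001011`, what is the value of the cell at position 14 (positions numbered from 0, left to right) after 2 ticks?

011010001000001000
000011001100001100
position 14 holds 1

1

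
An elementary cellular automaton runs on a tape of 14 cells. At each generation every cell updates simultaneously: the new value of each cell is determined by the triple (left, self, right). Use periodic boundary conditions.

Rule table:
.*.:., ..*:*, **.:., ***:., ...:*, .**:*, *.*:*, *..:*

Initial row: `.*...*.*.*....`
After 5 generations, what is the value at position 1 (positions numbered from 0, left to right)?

generation 1: *.***.*.*.****
generation 2: .**..*.*.**...
generation 3: **.**.*.**.***
generation 4: ..**.*.**.**..
generation 5: ***.*.**.**.**
position 1 holds *

*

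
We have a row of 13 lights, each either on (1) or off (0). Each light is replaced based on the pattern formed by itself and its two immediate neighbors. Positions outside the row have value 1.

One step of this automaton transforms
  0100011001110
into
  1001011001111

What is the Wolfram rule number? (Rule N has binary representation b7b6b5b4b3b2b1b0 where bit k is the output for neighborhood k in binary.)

233

position 10: 111 → 1  (bit 7 = 1)
position 6: 110 → 1  (bit 6 = 1)
position 0: 101 → 1  (bit 5 = 1)
position 2: 100 → 0  (bit 4 = 0)
position 5: 011 → 1  (bit 3 = 1)
position 1: 010 → 0  (bit 2 = 0)
position 4: 001 → 0  (bit 1 = 0)
position 3: 000 → 1  (bit 0 = 1)
bits b7..b0 = 11101001 = 233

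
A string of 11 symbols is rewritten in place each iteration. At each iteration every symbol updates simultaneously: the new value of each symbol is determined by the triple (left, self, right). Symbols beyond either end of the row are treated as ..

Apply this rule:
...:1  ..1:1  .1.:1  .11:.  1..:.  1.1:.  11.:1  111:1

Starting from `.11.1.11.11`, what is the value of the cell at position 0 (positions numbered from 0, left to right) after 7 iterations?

1.1.1..1..1
1.1.1.11.11
1.1.1..1..1  (repeats iteration 1; period 2)
iteration 7: 1.1.1..1..1
position 0 holds 1

1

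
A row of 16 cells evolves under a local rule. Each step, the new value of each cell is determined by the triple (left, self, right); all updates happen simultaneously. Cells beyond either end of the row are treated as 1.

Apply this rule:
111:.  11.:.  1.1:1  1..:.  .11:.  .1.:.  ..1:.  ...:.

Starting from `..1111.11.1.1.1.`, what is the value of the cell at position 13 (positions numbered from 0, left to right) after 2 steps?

.

......1..1.1.1.1
..........1.1.1.
position 13 holds .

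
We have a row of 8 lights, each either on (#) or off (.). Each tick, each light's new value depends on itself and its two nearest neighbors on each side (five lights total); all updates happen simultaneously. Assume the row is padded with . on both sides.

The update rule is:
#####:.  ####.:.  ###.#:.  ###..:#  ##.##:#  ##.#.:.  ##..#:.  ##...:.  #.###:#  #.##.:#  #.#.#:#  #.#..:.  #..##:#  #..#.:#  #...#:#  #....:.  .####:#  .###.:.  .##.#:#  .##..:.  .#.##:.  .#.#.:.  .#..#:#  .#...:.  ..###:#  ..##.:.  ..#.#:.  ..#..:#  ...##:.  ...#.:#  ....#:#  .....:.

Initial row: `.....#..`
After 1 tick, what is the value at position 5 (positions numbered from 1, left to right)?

...###..
position 5 holds #

#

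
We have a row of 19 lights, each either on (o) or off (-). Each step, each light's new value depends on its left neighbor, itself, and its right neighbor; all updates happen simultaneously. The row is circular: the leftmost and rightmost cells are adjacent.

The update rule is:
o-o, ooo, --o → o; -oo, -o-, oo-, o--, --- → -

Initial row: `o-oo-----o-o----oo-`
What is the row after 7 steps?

-o------o-o----o--o
o------o-o----o--o-
------o-o----o--o-o
-----o-o----o--o-o-
----o-o----o--o-o--
---o-o----o--o-o---
--o-o----o--o-o----

--o-o----o--o-o----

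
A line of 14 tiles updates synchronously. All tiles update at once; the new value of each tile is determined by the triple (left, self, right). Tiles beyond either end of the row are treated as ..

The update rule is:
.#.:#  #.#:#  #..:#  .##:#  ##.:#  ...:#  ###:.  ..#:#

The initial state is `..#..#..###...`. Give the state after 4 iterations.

#.......###..#

#########.####
#.......###..#
#########.####  (repeats iteration 1; period 2)
iteration 4: #.......###..#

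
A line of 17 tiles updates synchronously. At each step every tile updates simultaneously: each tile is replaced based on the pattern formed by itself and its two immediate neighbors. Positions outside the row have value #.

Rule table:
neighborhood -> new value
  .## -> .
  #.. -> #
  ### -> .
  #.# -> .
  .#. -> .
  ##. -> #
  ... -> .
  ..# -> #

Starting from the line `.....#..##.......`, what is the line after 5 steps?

##.##...#.##.##..

#...#.##.##.....#
##.#...#..##...#.
.#..#.#.##.##.#..
..##.....#..#..##
##.##...#.##.##..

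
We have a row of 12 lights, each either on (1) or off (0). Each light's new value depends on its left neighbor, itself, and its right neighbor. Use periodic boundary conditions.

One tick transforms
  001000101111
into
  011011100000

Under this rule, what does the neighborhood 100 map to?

0

At position 0 the neighborhood is 100; the next row has 0 there.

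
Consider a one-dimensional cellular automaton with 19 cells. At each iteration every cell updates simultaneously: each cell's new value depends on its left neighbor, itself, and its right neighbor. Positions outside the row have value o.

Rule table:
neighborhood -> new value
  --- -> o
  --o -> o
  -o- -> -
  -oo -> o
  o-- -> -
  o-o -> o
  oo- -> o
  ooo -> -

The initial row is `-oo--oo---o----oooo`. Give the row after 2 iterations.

ooo-ooo-oo--oooo---
--ooo-oooo-oo--o-oo

--ooo-oooo-oo--o-oo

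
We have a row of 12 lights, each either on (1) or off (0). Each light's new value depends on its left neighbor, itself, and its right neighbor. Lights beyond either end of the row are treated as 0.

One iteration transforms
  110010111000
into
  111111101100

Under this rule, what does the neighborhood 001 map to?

1

At position 3 the neighborhood is 001; the next row has 1 there.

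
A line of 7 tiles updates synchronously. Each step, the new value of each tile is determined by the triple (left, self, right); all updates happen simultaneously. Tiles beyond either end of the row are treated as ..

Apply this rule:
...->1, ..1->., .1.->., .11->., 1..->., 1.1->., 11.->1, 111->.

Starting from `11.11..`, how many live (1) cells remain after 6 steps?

2

.1..1.1
.......
1111111
......1
11111..
....1.1
count of 1: 2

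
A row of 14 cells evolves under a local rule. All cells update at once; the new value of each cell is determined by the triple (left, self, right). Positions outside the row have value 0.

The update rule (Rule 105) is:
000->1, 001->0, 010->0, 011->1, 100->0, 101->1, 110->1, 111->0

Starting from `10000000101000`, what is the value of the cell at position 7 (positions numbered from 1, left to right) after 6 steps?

00111110010011
10100010000011
01001000111011
00000010101111
11111001011001
10001000111000
position 7 holds 0

0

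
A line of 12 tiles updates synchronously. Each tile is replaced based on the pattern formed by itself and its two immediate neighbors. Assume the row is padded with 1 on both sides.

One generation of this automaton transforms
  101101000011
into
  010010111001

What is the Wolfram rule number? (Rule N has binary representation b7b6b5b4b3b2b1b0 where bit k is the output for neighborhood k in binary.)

177

position 11: 111 → 1  (bit 7 = 1)
position 0: 110 → 0  (bit 6 = 0)
position 1: 101 → 1  (bit 5 = 1)
position 6: 100 → 1  (bit 4 = 1)
position 2: 011 → 0  (bit 3 = 0)
position 5: 010 → 0  (bit 2 = 0)
position 9: 001 → 0  (bit 1 = 0)
position 7: 000 → 1  (bit 0 = 1)
bits b7..b0 = 10110001 = 177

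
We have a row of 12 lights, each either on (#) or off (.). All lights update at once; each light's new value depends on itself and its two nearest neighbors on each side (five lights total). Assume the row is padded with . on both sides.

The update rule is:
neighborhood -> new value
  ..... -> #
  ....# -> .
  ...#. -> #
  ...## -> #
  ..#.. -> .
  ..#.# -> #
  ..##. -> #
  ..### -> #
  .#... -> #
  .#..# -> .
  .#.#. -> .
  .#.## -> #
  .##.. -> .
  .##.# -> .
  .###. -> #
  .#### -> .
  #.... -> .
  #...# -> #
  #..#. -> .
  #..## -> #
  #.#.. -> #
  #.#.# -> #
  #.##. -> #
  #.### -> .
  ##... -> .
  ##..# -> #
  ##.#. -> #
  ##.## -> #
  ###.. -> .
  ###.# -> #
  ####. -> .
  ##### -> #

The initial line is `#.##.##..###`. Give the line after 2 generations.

###.##.####.
#####.#.....

#####.#.....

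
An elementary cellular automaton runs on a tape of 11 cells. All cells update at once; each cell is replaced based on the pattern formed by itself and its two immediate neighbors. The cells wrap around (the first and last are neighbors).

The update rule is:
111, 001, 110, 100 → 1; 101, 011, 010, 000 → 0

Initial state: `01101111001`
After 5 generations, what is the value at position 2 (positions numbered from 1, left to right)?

1

generation 1: 00100111110
generation 2: 01011011111
generation 3: 00001001111
generation 4: 10010110111
generation 5: 11100010011
position 2 holds 1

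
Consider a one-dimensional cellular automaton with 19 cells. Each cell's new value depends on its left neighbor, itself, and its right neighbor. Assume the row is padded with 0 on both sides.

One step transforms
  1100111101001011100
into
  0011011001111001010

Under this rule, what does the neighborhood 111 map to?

At position 5 the neighborhood is 111; the next row has 1 there.

1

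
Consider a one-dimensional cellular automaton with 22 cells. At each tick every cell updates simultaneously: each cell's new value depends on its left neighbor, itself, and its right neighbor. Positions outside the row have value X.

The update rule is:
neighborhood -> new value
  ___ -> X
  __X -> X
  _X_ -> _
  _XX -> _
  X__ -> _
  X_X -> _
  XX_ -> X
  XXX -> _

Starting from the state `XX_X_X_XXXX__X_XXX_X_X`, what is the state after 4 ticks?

tick 1: _X________X_X____X____
tick 2: ___XXXXXXX____XXX__XXX
tick 3: _XX______X_XXX__X_X___
tick 4: __X_XXXXX____X_X____XX

__X_XXXXX____X_X____XX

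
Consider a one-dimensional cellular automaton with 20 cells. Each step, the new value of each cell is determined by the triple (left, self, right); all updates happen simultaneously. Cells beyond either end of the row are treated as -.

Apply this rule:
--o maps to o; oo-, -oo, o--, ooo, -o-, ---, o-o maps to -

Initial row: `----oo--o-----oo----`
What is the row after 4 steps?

o---o-----o---------

step 1: ---o---o-----o------
step 2: --o---o-----o-------
step 3: -o---o-----o--------
step 4: o---o-----o---------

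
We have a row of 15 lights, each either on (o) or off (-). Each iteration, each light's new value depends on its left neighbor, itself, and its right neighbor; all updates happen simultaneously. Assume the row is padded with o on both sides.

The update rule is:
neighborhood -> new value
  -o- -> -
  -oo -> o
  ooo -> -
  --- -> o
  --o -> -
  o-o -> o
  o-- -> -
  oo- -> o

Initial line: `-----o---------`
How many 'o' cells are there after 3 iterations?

iteration 1: -ooo---ooooooo-
iteration 2: oo-o-o-o-----oo
iteration 3: -oo-o-o--ooo-o-
count of o: 8

8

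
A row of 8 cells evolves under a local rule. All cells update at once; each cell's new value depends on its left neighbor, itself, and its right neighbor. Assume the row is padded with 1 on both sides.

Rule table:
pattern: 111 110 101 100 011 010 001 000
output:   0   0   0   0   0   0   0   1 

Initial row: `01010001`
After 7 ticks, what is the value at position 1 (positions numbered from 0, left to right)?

00000100
01110000
00000110
01110000  (repeats tick 2; period 2)
tick 7: 00000110
position 1 holds 0

0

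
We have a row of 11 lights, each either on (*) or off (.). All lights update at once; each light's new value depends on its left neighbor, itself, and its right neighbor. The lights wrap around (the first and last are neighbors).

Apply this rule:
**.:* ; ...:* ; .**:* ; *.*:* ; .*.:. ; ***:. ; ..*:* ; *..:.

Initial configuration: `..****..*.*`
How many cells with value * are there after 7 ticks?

.**..*.*.*.
***.*.*.*..
*.**.*.*..*
*****.*..**
....**..**.
******.***.
*....***.**
count of *: 6

6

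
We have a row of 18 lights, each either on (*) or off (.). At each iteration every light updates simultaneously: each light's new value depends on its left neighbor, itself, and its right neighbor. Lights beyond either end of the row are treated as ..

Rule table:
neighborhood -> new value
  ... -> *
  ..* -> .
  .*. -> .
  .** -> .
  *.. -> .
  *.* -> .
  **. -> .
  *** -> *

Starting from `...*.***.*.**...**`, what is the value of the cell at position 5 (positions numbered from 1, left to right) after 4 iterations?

**....*.......*...
...**...*****...**
**....*..***..*...
...**.....*.....**
position 5 holds *

*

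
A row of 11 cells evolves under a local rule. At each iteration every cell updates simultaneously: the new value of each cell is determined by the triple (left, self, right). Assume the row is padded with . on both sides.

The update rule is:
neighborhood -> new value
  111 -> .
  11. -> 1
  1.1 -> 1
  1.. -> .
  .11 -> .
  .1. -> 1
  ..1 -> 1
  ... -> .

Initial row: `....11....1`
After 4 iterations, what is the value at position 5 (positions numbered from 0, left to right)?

1

...1.1...11
..1111..1.1
.1...1.1111
11..111...1
position 5 holds 1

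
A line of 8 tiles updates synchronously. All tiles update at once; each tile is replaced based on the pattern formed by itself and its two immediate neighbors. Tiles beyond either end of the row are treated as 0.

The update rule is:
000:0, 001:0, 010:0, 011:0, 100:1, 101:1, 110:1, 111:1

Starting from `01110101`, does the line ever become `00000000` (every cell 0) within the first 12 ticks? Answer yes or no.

yes

00111010
00011101
00001110
00000111
00000011
00000001
00000000
all cells are 0 at tick 7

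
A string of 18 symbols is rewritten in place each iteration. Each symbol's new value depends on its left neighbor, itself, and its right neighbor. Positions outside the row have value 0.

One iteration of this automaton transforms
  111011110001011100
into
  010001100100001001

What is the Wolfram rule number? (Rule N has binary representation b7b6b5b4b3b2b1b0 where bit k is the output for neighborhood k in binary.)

position 1: 111 → 1  (bit 7 = 1)
position 2: 110 → 0  (bit 6 = 0)
position 3: 101 → 0  (bit 5 = 0)
position 8: 100 → 0  (bit 4 = 0)
position 0: 011 → 0  (bit 3 = 0)
position 11: 010 → 0  (bit 2 = 0)
position 10: 001 → 0  (bit 1 = 0)
position 9: 000 → 1  (bit 0 = 1)
bits b7..b0 = 10000001 = 129

129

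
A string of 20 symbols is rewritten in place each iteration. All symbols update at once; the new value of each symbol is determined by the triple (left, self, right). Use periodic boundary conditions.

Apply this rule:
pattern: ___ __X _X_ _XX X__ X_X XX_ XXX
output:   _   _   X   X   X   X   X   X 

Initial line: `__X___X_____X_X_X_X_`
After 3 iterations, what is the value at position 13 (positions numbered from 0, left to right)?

X

__XX__XX____XXXXXXXX
X_XXX_XXX___XXXXXXXX
XXXXXXXXXX__XXXXXXXX
position 13 holds X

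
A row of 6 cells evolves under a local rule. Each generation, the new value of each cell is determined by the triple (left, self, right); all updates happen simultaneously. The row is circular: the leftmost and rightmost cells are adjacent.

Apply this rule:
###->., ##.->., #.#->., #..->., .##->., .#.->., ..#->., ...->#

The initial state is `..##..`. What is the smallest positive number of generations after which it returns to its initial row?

2

#....#
..##..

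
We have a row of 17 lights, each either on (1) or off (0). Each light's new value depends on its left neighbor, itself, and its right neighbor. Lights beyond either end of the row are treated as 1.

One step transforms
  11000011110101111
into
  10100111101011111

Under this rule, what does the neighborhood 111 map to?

At position 0 the neighborhood is 111; the next row has 1 there.

1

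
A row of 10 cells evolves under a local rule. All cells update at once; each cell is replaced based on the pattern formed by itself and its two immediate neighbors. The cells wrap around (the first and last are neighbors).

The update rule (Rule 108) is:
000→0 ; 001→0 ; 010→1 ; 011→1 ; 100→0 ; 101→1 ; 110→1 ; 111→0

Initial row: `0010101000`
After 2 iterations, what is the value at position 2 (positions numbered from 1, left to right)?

0011111000
0010001000
position 2 holds 0

0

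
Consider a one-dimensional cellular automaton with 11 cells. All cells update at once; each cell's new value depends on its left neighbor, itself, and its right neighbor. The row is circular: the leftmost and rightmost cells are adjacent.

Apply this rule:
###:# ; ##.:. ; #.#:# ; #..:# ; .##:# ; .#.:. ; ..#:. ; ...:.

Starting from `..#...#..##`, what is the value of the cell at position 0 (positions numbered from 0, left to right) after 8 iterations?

.

#..#...#.#.
.#..#...#.#
#.#..#...#.
.#.#..#...#
#.#.#..#...
.#.#.#..#..
..#.#.#..#.
...#.#.#..#
position 0 holds .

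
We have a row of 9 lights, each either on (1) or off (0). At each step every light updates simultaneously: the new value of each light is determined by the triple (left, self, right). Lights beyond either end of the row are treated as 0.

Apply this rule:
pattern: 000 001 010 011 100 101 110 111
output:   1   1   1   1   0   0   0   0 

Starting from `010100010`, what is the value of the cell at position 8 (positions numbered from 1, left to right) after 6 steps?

1

110101110
100101000
101101011
101001010
101011010
101010010
position 8 holds 1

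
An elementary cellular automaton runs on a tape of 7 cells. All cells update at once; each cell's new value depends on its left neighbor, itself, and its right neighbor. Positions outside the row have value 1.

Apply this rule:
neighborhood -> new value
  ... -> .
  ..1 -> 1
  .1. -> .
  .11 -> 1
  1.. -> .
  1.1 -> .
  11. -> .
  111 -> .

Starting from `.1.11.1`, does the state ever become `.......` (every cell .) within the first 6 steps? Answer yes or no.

no

step 1: ...1..1
step 2: ..1..11
step 3: .1..11.
step 4: ...11..
step 5: ..11..1
step 6: .11..11
step 6 is .11..11, still not uniform .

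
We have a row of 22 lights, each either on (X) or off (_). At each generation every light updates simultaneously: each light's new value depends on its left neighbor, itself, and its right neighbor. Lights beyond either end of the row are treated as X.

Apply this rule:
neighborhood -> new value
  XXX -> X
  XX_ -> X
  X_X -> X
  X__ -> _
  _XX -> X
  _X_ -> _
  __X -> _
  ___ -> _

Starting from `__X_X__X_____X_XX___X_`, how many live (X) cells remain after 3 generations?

generation 1: ___X__________XXX____X
generation 2: ______________XXX____X
generation 3: ______________XXX____X
count of X: 4

4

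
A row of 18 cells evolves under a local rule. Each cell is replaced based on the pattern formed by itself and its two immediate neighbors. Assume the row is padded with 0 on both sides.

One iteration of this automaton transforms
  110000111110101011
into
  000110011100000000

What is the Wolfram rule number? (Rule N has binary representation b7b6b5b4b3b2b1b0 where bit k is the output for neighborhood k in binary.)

129

position 7: 111 → 1  (bit 7 = 1)
position 1: 110 → 0  (bit 6 = 0)
position 11: 101 → 0  (bit 5 = 0)
position 2: 100 → 0  (bit 4 = 0)
position 0: 011 → 0  (bit 3 = 0)
position 12: 010 → 0  (bit 2 = 0)
position 5: 001 → 0  (bit 1 = 0)
position 3: 000 → 1  (bit 0 = 1)
bits b7..b0 = 10000001 = 129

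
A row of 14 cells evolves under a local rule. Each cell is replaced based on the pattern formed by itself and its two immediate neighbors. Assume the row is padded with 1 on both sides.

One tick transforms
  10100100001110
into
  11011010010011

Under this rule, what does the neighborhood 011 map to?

0

At position 10 the neighborhood is 011; the next row has 0 there.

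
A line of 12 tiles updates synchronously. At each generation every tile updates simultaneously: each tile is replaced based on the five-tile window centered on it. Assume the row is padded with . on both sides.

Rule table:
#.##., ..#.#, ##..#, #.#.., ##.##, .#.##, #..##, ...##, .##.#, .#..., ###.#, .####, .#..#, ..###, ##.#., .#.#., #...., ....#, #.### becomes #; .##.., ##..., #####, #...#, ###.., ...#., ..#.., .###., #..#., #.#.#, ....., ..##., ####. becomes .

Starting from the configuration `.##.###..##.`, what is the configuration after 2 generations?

###..##...#.

#.###..##...
###..##...#.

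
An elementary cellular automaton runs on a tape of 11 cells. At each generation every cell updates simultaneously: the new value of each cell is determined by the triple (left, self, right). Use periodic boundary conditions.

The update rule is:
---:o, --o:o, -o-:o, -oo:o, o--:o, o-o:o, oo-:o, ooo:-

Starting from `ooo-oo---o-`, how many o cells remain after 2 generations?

3

o-ooooooooo
ooo--------
count of o: 3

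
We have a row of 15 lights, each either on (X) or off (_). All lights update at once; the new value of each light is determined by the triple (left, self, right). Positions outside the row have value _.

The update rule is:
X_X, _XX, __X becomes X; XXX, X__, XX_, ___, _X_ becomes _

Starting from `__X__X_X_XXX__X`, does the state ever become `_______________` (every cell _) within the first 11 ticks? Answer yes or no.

tick 1: _X__X_X_XX___X_
tick 2: X__X_X_XX___X__
tick 3: __X_X_XX___X___
tick 4: _X_X_XX___X____
tick 5: X_X_XX___X_____
tick 6: _X_XX___X______
tick 7: X_XX___X_______
tick 8: _XX___X________
tick 9: XX___X_________
tick 10: X___X__________
tick 11: ___X___________
tick 11 is ___X___________, still not uniform _

no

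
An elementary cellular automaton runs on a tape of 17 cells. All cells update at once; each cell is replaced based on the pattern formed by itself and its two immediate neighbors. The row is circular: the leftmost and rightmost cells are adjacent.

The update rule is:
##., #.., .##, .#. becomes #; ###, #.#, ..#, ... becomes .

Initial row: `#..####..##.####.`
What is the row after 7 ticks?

##.##.##.##.##.#.

##.#..##.##.#..#.
##.##.##.##.##.#.
##.##.##.##.##.#.  (fixed point — unchanged through tick 7)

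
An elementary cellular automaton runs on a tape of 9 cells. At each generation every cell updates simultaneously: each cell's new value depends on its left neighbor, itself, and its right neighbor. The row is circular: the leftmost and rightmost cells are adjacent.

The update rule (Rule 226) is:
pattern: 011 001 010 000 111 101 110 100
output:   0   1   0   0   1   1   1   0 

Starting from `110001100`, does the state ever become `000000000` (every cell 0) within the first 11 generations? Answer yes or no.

no

010010101
100101010
001010101
010101010
101010100
010101001
101010010
010100101
101001010
010010101  (repeats generation 1; period 9)
generation 11: 100101010
generation 11 is 100101010, still not uniform 0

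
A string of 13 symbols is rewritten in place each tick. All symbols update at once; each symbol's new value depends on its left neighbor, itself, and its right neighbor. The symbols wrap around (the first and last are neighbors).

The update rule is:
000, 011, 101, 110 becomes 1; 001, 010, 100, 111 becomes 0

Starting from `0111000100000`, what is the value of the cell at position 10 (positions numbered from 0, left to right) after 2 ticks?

0101010001111
1010100101001
position 10 holds 0

0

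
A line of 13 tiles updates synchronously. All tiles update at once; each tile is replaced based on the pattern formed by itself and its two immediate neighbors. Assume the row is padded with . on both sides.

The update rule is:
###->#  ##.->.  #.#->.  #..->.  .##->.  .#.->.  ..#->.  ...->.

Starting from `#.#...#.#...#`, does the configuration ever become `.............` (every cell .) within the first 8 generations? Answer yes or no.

yes

generation 1: .............
all cells are . at generation 1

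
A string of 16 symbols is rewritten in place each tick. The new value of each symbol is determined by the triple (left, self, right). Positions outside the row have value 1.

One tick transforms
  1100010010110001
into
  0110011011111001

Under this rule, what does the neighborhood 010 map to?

1

At position 5 the neighborhood is 010; the next row has 1 there.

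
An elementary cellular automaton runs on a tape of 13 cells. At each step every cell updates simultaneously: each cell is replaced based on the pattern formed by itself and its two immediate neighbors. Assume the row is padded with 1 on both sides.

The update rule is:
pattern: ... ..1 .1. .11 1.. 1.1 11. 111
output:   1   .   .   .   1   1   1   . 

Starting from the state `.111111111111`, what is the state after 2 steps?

111111111111.

1............
111111111111.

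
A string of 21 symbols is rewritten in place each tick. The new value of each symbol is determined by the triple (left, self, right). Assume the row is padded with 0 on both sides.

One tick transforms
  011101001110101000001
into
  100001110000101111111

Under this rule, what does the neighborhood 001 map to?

1

At position 0 the neighborhood is 001; the next row has 1 there.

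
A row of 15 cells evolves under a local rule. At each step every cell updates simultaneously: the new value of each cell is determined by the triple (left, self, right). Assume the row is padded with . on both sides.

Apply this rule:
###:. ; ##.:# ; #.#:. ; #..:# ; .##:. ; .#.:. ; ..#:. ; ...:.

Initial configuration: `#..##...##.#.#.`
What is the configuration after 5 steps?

.....#..##...#.

step 1: .#..##...#....#
step 2: ..#..##...#....
step 3: ...#..##...#...
step 4: ....#..##...#..
step 5: .....#..##...#.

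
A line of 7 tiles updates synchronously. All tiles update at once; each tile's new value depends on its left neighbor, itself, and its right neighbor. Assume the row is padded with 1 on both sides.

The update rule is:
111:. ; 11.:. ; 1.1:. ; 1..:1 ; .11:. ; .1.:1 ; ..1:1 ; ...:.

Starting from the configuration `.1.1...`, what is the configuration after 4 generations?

.1.11.1
.1.....
.11...1
...1.1.

...1.1.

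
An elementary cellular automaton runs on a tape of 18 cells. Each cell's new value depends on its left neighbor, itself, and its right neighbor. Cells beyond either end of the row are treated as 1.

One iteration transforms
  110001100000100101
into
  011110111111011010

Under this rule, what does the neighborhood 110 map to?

1

At position 1 the neighborhood is 110; the next row has 1 there.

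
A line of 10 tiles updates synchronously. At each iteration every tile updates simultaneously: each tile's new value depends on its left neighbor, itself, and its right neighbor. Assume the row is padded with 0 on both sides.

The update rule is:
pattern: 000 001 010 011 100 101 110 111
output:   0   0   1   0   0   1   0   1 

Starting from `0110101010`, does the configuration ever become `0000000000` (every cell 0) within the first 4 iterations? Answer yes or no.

yes

iteration 1: 0001111110
iteration 2: 0000111100
iteration 3: 0000011000
iteration 4: 0000000000
all cells are 0 at iteration 4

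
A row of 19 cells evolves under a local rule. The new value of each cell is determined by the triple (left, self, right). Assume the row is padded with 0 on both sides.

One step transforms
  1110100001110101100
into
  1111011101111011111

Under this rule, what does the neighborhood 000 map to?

1

At position 6 the neighborhood is 000; the next row has 1 there.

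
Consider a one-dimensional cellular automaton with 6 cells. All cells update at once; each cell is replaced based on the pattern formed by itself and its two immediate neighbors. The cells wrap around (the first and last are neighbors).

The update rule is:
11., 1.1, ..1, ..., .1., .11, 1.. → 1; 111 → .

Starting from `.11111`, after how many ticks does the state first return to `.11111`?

2

tick 1: 11...1
tick 2: .11111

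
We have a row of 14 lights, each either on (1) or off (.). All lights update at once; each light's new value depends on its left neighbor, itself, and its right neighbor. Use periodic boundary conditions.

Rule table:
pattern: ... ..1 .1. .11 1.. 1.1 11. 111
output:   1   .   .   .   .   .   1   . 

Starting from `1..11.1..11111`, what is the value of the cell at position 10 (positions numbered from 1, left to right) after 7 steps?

step 1: 1...1.........
step 2: ..1...1111111.
step 3: 1...1.......1.
step 4: ..1...11111...
step 5: 1...1.....1.11
step 6: 1.1...111.....
step 7: ....1...1.111.
position 10 holds .

.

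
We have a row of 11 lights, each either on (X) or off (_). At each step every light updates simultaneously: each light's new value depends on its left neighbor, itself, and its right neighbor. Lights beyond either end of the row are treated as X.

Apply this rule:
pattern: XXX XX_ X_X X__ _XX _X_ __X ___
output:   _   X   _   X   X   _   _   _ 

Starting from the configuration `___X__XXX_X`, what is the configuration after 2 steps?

XX________X

X___X_X_X_X
XX________X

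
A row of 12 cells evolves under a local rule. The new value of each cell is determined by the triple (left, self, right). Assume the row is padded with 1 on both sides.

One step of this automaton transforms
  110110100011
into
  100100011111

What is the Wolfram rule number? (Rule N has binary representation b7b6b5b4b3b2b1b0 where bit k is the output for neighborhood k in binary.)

155

position 0: 111 → 1  (bit 7 = 1)
position 1: 110 → 0  (bit 6 = 0)
position 2: 101 → 0  (bit 5 = 0)
position 7: 100 → 1  (bit 4 = 1)
position 3: 011 → 1  (bit 3 = 1)
position 6: 010 → 0  (bit 2 = 0)
position 9: 001 → 1  (bit 1 = 1)
position 8: 000 → 1  (bit 0 = 1)
bits b7..b0 = 10011011 = 155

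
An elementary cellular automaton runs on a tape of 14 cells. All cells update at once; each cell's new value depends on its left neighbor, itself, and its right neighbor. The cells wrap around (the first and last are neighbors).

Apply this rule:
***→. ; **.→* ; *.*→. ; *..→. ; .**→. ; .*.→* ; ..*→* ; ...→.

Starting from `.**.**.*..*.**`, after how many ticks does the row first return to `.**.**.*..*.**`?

tick 1: ..*..*.*.**..*
tick 2: .**.**.*..*.**

2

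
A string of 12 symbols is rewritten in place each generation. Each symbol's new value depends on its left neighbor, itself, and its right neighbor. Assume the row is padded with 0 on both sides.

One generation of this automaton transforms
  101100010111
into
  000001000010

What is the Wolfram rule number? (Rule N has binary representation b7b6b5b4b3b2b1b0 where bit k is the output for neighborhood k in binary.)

position 10: 111 → 1  (bit 7 = 1)
position 3: 110 → 0  (bit 6 = 0)
position 1: 101 → 0  (bit 5 = 0)
position 4: 100 → 0  (bit 4 = 0)
position 2: 011 → 0  (bit 3 = 0)
position 0: 010 → 0  (bit 2 = 0)
position 6: 001 → 0  (bit 1 = 0)
position 5: 000 → 1  (bit 0 = 1)
bits b7..b0 = 10000001 = 129

129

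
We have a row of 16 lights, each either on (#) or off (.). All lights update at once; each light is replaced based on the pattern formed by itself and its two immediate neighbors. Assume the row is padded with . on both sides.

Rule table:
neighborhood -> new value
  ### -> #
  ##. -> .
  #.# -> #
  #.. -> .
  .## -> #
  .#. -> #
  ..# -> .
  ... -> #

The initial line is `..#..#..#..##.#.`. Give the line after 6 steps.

#..##...#..#####

#.#..#..#..#.##.
###..#..#..###..
##...#..#..##..#
#..#.#..#..#...#
#..###..#..#.#.#
#..##...#..#####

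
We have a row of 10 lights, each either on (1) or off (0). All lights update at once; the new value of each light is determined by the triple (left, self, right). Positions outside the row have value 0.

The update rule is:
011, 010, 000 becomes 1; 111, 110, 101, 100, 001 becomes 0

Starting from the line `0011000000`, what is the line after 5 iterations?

1010011111
1010010000
1010010111
1010010100
1010010101

1010010101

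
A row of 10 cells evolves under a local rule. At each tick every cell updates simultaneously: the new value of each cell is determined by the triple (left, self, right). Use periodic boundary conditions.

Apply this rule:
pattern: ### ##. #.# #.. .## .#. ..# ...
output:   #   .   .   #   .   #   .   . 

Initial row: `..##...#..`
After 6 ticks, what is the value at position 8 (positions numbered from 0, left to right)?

#

....#..##.
....##...#
#.....#..#
.#....##..
.##.....#.
...#....##
position 8 holds #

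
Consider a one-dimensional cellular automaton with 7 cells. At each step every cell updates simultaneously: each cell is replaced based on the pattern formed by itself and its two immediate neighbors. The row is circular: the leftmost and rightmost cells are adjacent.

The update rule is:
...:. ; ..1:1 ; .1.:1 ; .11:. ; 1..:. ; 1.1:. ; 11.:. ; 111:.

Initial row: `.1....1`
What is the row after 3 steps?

.1...11
.1..1..
11.11..

11.11..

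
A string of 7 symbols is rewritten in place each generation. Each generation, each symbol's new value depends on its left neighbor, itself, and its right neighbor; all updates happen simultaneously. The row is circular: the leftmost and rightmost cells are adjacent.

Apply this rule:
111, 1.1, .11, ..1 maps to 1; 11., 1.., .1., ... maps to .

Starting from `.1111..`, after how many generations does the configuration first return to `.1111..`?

7

1111...
111...1
11...11
1...111
...1111
..1111.
.1111..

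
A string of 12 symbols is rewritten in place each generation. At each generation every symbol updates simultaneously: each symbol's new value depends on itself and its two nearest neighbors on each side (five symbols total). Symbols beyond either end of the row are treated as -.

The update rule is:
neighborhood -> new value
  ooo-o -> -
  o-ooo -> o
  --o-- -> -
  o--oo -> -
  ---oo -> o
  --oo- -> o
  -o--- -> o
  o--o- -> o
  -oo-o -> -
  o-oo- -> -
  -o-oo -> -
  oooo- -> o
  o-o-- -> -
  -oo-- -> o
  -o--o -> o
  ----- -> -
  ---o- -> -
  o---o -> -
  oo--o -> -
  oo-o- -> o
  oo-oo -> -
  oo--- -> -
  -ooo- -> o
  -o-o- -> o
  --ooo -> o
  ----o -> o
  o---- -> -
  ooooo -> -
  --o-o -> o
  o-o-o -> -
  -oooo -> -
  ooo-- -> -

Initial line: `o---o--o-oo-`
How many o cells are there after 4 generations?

5

-o---ooo--o-
--o-ooo--o-o
o-o-oo--ooo-
oo---o--oo--
count of o: 5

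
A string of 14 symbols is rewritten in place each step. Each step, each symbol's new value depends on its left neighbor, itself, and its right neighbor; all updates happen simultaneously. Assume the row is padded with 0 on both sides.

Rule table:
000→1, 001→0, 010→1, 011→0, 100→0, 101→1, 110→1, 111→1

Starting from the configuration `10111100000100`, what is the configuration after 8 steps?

11011101110101
01101110111111
00110111011111
10011011101111
10001101110111
10100110111011
11100011011101
01101001101111

01101001101111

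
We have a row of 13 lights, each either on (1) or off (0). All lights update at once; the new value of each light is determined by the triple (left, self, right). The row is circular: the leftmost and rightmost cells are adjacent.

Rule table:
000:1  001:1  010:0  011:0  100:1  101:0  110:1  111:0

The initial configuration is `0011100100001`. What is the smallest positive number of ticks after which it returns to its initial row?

26

1100111011110
0111001000010
1001110111101
1110010000100
0011101111011
1100100001001
0111011110110
1001000010011
1110111101100
0010000100111
1101111011001
0100001001110
1011110110011
1000010011100
0111101100111
0000100111001
1111011001110
0001001110010
1110110011101
0010011100100
1101100111011
0100111001000
1011001110111
1001110010000
0110011101111
0011100100001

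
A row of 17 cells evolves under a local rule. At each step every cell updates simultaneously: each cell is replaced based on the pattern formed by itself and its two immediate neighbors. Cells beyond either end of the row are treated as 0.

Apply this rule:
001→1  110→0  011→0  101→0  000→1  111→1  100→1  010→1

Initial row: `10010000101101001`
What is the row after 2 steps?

11111111100001111
01111111011110110

01111111011110110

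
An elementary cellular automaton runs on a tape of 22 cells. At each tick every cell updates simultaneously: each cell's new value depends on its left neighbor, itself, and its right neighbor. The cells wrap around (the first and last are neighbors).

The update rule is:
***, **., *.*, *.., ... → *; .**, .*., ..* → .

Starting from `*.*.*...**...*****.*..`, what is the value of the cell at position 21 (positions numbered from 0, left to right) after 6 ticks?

.*.*.**..***..*****.*.
..*.*.**..***..*****.*
*..*.*.**..***..*****.
.*..*.*.**..***..*****
*.*..*.*.**..***..****
**.*..*.*.**..***..***
position 21 holds *

*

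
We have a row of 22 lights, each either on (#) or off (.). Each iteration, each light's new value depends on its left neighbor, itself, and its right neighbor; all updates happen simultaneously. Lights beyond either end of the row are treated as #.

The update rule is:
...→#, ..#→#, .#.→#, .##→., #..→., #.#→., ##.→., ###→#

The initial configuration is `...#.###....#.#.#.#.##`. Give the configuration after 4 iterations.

....#.###.###...#.#.#.

iteration 1: .###..#..####.#.#.#..#
iteration 2: ..#..##.#.##..#.#.#.#.
iteration 3: .##.#...#....##.#.#.#.
iteration 4: ....#.###.###...#.#.#.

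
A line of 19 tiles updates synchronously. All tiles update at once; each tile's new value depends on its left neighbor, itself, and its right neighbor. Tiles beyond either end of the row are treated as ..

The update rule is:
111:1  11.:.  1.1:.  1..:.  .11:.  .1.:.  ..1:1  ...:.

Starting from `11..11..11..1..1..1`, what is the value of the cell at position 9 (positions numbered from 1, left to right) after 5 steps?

...1...1...1..1..1.
..1...1...1..1..1..
.1...1...1..1..1...
1...1...1..1..1....
...1...1..1..1.....
position 9 holds .

.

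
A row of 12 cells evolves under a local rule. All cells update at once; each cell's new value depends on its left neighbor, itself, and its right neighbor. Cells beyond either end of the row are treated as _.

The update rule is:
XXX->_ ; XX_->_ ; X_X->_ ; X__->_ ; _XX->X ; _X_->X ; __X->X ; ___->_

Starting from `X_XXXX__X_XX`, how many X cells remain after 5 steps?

X_X____XX_X_
X_X___XX__X_
X_X__XX__XX_
X_X_XX__XX__
X_X_X__XX___
count of X: 5

5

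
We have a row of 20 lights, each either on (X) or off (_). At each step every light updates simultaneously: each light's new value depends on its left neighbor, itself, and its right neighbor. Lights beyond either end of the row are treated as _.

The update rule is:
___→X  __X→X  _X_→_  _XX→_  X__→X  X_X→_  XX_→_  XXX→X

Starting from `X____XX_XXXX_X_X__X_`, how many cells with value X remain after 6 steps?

11

step 1: _XXXX____XX_____XX_X
step 2: X_XX_XXXX__XXXXX____
step 3: ______XX_XX_XXX_XXXX
step 4: XXXXXX_______X___XX_
step 5: _XXXX_XXXXXXX_XXX__X
step 6: X_XX___XXXXX___X_XX_
count of X: 11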